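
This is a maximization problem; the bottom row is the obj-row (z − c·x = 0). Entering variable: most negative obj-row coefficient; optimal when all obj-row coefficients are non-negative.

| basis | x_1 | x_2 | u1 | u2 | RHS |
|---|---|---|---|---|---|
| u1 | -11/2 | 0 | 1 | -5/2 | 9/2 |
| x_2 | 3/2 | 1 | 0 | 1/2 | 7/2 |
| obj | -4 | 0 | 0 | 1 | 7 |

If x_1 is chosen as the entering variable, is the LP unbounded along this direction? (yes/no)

Column x_1 has positive entries in row(s) 2, so the ratio test bounds it — not unbounded.

no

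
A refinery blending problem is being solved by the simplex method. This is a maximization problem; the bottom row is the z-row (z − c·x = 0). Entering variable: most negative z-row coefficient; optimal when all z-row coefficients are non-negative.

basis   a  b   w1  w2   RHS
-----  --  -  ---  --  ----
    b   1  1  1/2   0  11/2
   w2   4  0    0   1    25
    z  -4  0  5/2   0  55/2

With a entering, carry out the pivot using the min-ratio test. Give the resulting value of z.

Ratio test on column a — row 1: (11/2)/1 = 11/2; row 2: 25/4 = 25/4. Minimum is 11/2 at row 1 (b leaves); pivot element 1.
Pivot on row 1; the z-row RHS becomes 55/2 − (-4)·(11/2) = 99/2.

99/2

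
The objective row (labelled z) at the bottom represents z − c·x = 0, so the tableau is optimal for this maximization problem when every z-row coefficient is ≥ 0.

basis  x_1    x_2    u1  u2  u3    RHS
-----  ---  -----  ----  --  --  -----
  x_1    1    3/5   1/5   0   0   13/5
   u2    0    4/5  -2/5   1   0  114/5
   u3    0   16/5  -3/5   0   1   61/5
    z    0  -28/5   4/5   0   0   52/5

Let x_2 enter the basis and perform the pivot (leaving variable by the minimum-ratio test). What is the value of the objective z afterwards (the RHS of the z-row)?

127/4

Ratio test on column x_2 — row 1: (13/5)/(3/5) = 13/3; row 2: (114/5)/(4/5) = 57/2; row 3: (61/5)/(16/5) = 61/16. Minimum is 61/16 at row 3 (u3 leaves); pivot element 16/5.
Pivot on row 3; the z-row RHS becomes 52/5 − (-28/5)·(61/16) = 127/4.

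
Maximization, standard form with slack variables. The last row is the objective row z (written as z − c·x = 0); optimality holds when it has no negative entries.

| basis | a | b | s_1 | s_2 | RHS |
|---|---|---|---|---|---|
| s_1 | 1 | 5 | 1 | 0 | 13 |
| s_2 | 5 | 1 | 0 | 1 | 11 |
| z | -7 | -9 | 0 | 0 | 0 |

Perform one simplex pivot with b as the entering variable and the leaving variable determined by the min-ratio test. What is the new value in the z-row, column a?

-26/5

Ratio test on column b — row 1: 13/5 = 13/5; row 2: 11/1 = 11. Minimum is 13/5 at row 1 (s_1 leaves); pivot element 5.
Divide row 1 by 5; eliminate column b from the other rows.
z-row update in column a: -7 − (-9)·(1/5) = -26/5.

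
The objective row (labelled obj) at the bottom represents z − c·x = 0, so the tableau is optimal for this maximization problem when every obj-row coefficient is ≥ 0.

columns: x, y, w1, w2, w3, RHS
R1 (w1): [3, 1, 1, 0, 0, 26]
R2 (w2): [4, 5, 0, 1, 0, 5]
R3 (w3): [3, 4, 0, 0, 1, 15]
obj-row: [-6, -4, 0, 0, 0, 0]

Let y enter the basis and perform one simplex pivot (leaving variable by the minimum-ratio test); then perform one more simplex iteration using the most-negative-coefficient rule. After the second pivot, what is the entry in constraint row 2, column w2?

Ratio test on column y — row 1: 26/1 = 26; row 2: 5/5 = 1; row 3: 15/4 = 15/4. Minimum is 1 at row 2 (w2 leaves); pivot element 5.
Divide row 2 by 5; eliminate column y from the other rows.
Second iteration: most negative obj-row entry is -14/5 in column x, so x enters.
Ratio test on column x — row 1: 25/(11/5) = 125/11; row 2: 1/(4/5) = 5/4; row 3: entry -1/5 ≤ 0. Minimum is 5/4 at row 2 (y leaves); pivot element 4/5.
Divide row 2 by 4/5; eliminate column x from the other rows.
After both pivots, the entry at constraint row 2, column w2 is 1/4.

1/4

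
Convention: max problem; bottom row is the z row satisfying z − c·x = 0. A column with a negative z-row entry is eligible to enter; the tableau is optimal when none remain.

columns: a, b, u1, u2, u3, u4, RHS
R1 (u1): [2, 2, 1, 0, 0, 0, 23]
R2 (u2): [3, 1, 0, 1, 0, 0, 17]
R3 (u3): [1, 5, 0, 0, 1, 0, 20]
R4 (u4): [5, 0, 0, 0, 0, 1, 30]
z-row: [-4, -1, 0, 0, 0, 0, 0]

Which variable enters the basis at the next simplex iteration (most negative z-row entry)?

Negative z-row entries: a: -4, b: -1.
The most negative is -4 in column a, so a enters.

a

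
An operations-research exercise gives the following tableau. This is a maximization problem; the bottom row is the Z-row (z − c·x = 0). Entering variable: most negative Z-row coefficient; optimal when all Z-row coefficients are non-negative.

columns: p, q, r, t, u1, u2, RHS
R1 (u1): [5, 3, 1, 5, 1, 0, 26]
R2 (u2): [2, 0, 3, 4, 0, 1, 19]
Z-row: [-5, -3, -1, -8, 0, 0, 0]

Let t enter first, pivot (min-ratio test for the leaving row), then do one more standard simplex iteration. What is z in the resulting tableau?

Ratio test on column t — row 1: 26/5 = 26/5; row 2: 19/4 = 19/4. Minimum is 19/4 at row 2 (u2 leaves); pivot element 4.
Pivot on row 2; the Z-row RHS becomes 0 − (-8)·(19/4) = 38.
Next entering variable (most negative Z-row entry -3): q.
Ratio test on column q — row 1: (9/4)/3 = 3/4; row 2: entry 0 ≤ 0. Minimum is 3/4 at row 1 (u1 leaves); pivot element 3.
After the second pivot the Z-row RHS is 38 − (-3)·(3/4) = 161/4.

161/4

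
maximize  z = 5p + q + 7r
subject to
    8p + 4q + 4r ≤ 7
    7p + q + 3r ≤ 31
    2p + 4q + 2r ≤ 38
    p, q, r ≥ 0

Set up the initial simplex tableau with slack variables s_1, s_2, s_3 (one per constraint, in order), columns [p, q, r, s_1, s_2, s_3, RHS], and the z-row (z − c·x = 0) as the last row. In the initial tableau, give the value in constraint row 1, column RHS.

7

The RHS of constraint 1 is b_1 = 7.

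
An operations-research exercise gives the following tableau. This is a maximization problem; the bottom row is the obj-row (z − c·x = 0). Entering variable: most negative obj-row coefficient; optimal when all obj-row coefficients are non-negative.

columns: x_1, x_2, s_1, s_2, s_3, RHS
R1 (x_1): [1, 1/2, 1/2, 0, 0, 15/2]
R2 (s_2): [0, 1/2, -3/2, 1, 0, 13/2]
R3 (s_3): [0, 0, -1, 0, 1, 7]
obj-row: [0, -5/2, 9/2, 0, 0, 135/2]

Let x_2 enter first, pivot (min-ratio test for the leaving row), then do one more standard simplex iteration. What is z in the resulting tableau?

Ratio test on column x_2 — row 1: (15/2)/(1/2) = 15; row 2: (13/2)/(1/2) = 13; row 3: entry 0 ≤ 0. Minimum is 13 at row 2 (s_2 leaves); pivot element 1/2.
Pivot on row 2; the obj-row RHS becomes 135/2 − (-5/2)·13 = 100.
Next entering variable (most negative obj-row entry -3): s_1.
Ratio test on column s_1 — row 1: 1/2 = 1/2; row 2: entry -3 ≤ 0; row 3: entry -1 ≤ 0. Minimum is 1/2 at row 1 (x_1 leaves); pivot element 2.
After the second pivot the obj-row RHS is 100 − (-3)·(1/2) = 203/2.

203/2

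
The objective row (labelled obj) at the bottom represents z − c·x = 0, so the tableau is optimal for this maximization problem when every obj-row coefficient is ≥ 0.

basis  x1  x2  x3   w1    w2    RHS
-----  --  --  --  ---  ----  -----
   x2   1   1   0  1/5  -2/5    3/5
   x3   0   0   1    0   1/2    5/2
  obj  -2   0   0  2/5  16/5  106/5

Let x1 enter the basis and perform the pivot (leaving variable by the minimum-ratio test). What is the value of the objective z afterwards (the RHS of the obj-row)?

112/5

Ratio test on column x1 — row 1: (3/5)/1 = 3/5; row 2: entry 0 ≤ 0. Minimum is 3/5 at row 1 (x2 leaves); pivot element 1.
Pivot on row 1; the obj-row RHS becomes 106/5 − (-2)·(3/5) = 112/5.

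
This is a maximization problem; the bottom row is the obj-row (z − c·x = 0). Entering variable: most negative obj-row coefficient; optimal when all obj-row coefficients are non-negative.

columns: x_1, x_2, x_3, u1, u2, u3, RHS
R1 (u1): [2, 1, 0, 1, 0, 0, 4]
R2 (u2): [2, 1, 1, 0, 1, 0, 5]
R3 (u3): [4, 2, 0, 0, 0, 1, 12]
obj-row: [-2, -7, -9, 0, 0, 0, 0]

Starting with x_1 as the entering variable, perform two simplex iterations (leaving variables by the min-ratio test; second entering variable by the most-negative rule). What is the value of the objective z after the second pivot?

Ratio test on column x_1 — row 1: 4/2 = 2; row 2: 5/2 = 5/2; row 3: 12/4 = 3. Minimum is 2 at row 1 (u1 leaves); pivot element 2.
Pivot on row 1; the obj-row RHS becomes 0 − (-2)·2 = 4.
Next entering variable (most negative obj-row entry -9): x_3.
Ratio test on column x_3 — row 1: entry 0 ≤ 0; row 2: 1/1 = 1; row 3: entry 0 ≤ 0. Minimum is 1 at row 2 (u2 leaves); pivot element 1.
After the second pivot the obj-row RHS is 4 − (-9)·1 = 13.

13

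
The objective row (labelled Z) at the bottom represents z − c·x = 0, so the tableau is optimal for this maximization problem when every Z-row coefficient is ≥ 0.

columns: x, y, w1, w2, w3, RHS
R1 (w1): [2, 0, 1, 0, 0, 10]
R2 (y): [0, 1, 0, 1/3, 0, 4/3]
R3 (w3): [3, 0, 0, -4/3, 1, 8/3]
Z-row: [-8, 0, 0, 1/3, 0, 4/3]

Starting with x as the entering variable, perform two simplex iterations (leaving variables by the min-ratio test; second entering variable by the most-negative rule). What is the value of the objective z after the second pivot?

64/3

Ratio test on column x — row 1: 10/2 = 5; row 2: entry 0 ≤ 0; row 3: (8/3)/3 = 8/9. Minimum is 8/9 at row 3 (w3 leaves); pivot element 3.
Pivot on row 3; the Z-row RHS becomes 4/3 − (-8)·(8/9) = 76/9.
Next entering variable (most negative Z-row entry -29/9): w2.
Ratio test on column w2 — row 1: (74/9)/(8/9) = 37/4; row 2: (4/3)/(1/3) = 4; row 3: entry -4/9 ≤ 0. Minimum is 4 at row 2 (y leaves); pivot element 1/3.
After the second pivot the Z-row RHS is 76/9 − (-29/9)·4 = 64/3.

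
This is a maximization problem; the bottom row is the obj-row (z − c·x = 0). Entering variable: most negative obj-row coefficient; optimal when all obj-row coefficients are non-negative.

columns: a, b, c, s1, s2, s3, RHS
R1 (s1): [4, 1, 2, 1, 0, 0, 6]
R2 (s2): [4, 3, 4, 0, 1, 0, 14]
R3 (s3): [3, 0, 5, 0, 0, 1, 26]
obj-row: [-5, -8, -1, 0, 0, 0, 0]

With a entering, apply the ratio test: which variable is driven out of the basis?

Column a entries and ratios — s1: 6/4 = 3/2; s2: 14/4 = 7/2; s3: 26/3 = 26/3.
Smallest ratio is 3/2 in the row of s1, so s1 leaves.

s1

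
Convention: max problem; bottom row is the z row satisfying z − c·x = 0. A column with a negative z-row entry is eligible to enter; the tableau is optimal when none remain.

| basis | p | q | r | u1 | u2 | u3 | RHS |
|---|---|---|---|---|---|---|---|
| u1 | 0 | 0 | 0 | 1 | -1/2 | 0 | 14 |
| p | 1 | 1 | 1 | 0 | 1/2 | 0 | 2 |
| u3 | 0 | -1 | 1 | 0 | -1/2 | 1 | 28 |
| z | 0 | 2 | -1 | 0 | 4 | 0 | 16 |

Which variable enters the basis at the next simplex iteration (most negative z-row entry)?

r

Negative z-row entries: r: -1.
The most negative is -1 in column r, so r enters.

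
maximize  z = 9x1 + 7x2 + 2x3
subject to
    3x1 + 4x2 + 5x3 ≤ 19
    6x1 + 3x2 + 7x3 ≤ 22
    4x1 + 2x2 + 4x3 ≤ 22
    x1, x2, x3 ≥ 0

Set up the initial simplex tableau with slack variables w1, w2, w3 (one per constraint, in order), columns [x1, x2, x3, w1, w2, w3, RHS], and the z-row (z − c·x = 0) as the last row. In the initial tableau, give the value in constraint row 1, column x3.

Constraint 1 has coefficient 5 on x3.

5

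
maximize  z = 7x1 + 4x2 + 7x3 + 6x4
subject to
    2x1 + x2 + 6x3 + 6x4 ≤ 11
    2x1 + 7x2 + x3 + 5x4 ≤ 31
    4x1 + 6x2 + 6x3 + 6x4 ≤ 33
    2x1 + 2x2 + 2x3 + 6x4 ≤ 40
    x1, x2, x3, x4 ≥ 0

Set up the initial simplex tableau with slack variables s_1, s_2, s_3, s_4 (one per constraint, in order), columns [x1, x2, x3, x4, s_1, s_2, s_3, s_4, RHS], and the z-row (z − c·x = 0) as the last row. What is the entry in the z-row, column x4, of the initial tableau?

-6

The z-row carries the negated objective coefficients: the x4 entry is -6.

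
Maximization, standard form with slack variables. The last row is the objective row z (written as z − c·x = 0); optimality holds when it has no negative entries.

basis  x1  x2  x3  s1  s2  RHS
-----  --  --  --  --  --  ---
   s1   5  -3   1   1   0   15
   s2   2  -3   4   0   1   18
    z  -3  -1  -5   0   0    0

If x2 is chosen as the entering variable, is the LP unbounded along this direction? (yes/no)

yes

Every constraint-row entry in column x2 is ≤ 0, so increasing x2 is unbounded.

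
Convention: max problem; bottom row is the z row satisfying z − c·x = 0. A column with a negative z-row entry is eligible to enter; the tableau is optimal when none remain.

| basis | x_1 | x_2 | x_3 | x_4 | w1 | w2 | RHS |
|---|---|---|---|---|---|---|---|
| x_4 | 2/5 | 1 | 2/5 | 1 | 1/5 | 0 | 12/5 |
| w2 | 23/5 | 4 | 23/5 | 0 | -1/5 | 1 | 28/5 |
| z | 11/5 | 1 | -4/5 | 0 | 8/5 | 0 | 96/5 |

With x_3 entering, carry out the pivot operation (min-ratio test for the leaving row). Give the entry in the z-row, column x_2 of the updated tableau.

Ratio test on column x_3 — row 1: (12/5)/(2/5) = 6; row 2: (28/5)/(23/5) = 28/23. Minimum is 28/23 at row 2 (w2 leaves); pivot element 23/5.
Divide row 2 by 23/5; eliminate column x_3 from the other rows.
z-row update in column x_2: 1 − (-4/5)·(20/23) = 39/23.

39/23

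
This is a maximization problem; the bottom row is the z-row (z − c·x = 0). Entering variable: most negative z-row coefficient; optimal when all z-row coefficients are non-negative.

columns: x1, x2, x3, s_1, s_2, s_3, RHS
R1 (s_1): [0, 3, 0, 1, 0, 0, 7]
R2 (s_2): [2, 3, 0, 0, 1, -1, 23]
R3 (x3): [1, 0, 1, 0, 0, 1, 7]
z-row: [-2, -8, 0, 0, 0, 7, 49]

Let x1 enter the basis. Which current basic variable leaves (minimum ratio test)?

Column x1 entries and ratios — s_1: 0 ≤ 0, skip; s_2: 23/2 = 23/2; x3: 7/1 = 7.
Smallest ratio is 7 in the row of x3, so x3 leaves.

x3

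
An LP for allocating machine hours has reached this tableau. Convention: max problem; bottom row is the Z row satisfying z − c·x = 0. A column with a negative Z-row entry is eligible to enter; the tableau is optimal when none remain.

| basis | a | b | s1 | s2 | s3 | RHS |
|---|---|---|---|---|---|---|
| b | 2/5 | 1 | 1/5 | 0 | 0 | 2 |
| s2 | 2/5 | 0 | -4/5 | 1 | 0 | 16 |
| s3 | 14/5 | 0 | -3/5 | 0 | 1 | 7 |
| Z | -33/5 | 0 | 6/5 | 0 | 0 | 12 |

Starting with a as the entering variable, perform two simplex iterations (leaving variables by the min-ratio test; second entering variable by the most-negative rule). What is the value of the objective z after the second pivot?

117/4

Ratio test on column a — row 1: 2/(2/5) = 5; row 2: 16/(2/5) = 40; row 3: 7/(14/5) = 5/2. Minimum is 5/2 at row 3 (s3 leaves); pivot element 14/5.
Pivot on row 3; the Z-row RHS becomes 12 − (-33/5)·(5/2) = 57/2.
Next entering variable (most negative Z-row entry -3/14): s1.
Ratio test on column s1 — row 1: 1/(2/7) = 7/2; row 2: entry -5/7 ≤ 0; row 3: entry -3/14 ≤ 0. Minimum is 7/2 at row 1 (b leaves); pivot element 2/7.
After the second pivot the Z-row RHS is 57/2 − (-3/14)·(7/2) = 117/4.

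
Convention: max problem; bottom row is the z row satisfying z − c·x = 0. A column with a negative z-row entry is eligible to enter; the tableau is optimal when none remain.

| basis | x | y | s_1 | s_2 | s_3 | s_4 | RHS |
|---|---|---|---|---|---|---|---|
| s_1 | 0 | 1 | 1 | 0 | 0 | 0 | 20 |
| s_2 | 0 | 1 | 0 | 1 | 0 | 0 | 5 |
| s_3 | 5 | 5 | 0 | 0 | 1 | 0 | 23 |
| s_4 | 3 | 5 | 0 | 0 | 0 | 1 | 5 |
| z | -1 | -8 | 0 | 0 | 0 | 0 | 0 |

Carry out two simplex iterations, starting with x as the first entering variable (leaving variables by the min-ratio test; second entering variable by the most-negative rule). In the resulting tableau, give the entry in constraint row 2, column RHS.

4

Ratio test on column x — row 1: entry 0 ≤ 0; row 2: entry 0 ≤ 0; row 3: 23/5 = 23/5; row 4: 5/3 = 5/3. Minimum is 5/3 at row 4 (s_4 leaves); pivot element 3.
Divide row 4 by 3; eliminate column x from the other rows.
Second iteration: most negative z-row entry is -19/3 in column y, so y enters.
Ratio test on column y — row 1: 20/1 = 20; row 2: 5/1 = 5; row 3: entry -10/3 ≤ 0; row 4: (5/3)/(5/3) = 1. Minimum is 1 at row 4 (x leaves); pivot element 5/3.
Divide row 4 by 5/3; eliminate column y from the other rows.
After both pivots, the entry at constraint row 2, column RHS is 4.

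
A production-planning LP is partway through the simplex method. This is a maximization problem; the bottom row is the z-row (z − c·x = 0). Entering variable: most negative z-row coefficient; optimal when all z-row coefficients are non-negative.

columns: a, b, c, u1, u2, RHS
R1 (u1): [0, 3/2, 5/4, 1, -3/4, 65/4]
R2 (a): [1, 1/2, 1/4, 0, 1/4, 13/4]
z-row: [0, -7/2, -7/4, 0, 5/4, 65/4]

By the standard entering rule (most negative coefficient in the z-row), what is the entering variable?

Negative z-row entries: b: -7/2, c: -7/4.
The most negative is -7/2 in column b, so b enters.

b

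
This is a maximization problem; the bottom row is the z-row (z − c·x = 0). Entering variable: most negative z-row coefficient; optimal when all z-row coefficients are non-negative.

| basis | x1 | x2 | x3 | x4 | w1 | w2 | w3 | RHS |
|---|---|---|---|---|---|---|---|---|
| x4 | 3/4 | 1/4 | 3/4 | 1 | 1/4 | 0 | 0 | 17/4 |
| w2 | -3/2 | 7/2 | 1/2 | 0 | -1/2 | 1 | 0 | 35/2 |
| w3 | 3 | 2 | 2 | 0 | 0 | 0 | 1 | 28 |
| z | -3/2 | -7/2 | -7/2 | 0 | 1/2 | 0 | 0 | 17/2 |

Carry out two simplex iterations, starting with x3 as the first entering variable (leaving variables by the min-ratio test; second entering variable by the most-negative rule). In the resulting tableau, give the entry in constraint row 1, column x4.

7/5

Ratio test on column x3 — row 1: (17/4)/(3/4) = 17/3; row 2: (35/2)/(1/2) = 35; row 3: 28/2 = 14. Minimum is 17/3 at row 1 (x4 leaves); pivot element 3/4.
Divide row 1 by 3/4; eliminate column x3 from the other rows.
Second iteration: most negative z-row entry is -7/3 in column x2, so x2 enters.
Ratio test on column x2 — row 1: (17/3)/(1/3) = 17; row 2: (44/3)/(10/3) = 22/5; row 3: (50/3)/(4/3) = 25/2. Minimum is 22/5 at row 2 (w2 leaves); pivot element 10/3.
Divide row 2 by 10/3; eliminate column x2 from the other rows.
After both pivots, the entry at constraint row 1, column x4 is 7/5.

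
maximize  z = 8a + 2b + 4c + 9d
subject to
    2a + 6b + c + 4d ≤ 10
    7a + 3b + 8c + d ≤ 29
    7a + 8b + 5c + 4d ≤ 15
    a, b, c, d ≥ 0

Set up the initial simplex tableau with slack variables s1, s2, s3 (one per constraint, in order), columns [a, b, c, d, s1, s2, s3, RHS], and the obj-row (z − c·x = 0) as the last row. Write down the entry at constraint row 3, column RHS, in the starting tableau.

The RHS of constraint 3 is b_3 = 15.

15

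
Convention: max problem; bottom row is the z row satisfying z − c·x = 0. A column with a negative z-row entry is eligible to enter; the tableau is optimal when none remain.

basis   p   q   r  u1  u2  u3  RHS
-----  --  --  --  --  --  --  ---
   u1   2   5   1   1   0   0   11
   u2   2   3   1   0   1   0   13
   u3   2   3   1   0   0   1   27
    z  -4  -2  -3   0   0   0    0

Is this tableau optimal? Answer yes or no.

no

The z-row has a negative entry -4 in column p, so it is not optimal.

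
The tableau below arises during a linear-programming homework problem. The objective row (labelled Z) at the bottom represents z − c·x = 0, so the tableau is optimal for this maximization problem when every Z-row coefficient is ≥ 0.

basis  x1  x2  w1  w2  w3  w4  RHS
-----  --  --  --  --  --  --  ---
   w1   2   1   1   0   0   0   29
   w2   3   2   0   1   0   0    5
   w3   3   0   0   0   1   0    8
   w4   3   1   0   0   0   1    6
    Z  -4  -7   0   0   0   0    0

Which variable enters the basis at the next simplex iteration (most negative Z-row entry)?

Negative Z-row entries: x1: -4, x2: -7.
The most negative is -7 in column x2, so x2 enters.

x2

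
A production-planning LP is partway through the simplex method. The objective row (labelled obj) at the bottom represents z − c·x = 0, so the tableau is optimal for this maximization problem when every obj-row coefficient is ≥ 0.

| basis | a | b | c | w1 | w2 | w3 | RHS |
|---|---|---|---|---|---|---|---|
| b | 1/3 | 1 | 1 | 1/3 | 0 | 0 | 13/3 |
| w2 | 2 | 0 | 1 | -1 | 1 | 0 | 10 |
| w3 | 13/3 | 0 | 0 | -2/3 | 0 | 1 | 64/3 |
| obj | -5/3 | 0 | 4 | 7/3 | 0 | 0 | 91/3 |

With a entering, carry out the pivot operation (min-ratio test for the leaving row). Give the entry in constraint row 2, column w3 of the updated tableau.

Ratio test on column a — row 1: (13/3)/(1/3) = 13; row 2: 10/2 = 5; row 3: (64/3)/(13/3) = 64/13. Minimum is 64/13 at row 3 (w3 leaves); pivot element 13/3.
Divide row 3 by 13/3; eliminate column a from the other rows.
Row 2 update in column w3: 0 − 2·(3/13) = -6/13.

-6/13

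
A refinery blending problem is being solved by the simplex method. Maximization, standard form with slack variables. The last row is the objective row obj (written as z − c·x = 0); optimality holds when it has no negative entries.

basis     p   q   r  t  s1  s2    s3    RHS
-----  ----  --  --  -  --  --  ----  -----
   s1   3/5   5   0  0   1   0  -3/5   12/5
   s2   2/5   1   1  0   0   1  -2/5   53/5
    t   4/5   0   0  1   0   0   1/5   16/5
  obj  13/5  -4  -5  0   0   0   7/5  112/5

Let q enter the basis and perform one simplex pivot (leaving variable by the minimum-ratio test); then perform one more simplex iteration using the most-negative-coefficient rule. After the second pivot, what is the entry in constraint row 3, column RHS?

16/5

Ratio test on column q — row 1: (12/5)/5 = 12/25; row 2: (53/5)/1 = 53/5; row 3: entry 0 ≤ 0. Minimum is 12/25 at row 1 (s1 leaves); pivot element 5.
Divide row 1 by 5; eliminate column q from the other rows.
Second iteration: most negative obj-row entry is -5 in column r, so r enters.
Ratio test on column r — row 1: entry 0 ≤ 0; row 2: (253/25)/1 = 253/25; row 3: entry 0 ≤ 0. Minimum is 253/25 at row 2 (s2 leaves); pivot element 1.
Divide row 2 by 1; eliminate column r from the other rows.
After both pivots, the entry at constraint row 3, column RHS is 16/5.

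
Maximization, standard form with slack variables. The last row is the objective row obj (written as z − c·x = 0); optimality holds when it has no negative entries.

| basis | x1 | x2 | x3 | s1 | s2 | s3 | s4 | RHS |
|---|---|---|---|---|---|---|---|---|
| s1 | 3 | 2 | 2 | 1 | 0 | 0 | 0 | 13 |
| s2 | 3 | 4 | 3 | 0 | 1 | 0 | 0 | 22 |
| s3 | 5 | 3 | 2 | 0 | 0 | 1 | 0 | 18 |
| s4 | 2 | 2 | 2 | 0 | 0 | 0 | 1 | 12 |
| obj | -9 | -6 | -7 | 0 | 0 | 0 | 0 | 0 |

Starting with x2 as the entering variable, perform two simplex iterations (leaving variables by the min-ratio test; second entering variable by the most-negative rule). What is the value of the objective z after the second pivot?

390/11

Ratio test on column x2 — row 1: 13/2 = 13/2; row 2: 22/4 = 11/2; row 3: 18/3 = 6; row 4: 12/2 = 6. Minimum is 11/2 at row 2 (s2 leaves); pivot element 4.
Pivot on row 2; the obj-row RHS becomes 0 − (-6)·(11/2) = 33.
Next entering variable (most negative obj-row entry -9/2): x1.
Ratio test on column x1 — row 1: 2/(3/2) = 4/3; row 2: (11/2)/(3/4) = 22/3; row 3: (3/2)/(11/4) = 6/11; row 4: 1/(1/2) = 2. Minimum is 6/11 at row 3 (s3 leaves); pivot element 11/4.
After the second pivot the obj-row RHS is 33 − (-9/2)·(6/11) = 390/11.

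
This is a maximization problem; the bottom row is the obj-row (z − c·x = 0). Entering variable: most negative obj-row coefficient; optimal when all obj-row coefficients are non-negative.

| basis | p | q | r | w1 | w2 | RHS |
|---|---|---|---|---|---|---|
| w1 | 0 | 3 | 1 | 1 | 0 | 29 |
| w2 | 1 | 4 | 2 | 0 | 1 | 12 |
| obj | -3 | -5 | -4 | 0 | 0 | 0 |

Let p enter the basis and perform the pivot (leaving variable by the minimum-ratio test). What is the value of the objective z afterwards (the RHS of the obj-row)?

Ratio test on column p — row 1: entry 0 ≤ 0; row 2: 12/1 = 12. Minimum is 12 at row 2 (w2 leaves); pivot element 1.
Pivot on row 2; the obj-row RHS becomes 0 − (-3)·12 = 36.

36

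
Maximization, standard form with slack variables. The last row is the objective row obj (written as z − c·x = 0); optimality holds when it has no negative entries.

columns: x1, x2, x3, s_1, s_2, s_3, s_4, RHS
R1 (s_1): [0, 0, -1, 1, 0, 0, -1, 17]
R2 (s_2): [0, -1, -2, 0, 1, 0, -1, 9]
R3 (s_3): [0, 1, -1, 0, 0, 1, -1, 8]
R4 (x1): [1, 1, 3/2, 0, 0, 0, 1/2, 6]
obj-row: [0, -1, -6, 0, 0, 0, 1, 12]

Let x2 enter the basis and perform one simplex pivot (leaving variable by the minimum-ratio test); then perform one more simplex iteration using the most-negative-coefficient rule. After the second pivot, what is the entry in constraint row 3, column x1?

2/3

Ratio test on column x2 — row 1: entry 0 ≤ 0; row 2: entry -1 ≤ 0; row 3: 8/1 = 8; row 4: 6/1 = 6. Minimum is 6 at row 4 (x1 leaves); pivot element 1.
Divide row 4 by 1; eliminate column x2 from the other rows.
Second iteration: most negative obj-row entry is -9/2 in column x3, so x3 enters.
Ratio test on column x3 — row 1: entry -1 ≤ 0; row 2: entry -1/2 ≤ 0; row 3: entry -5/2 ≤ 0; row 4: 6/(3/2) = 4. Minimum is 4 at row 4 (x2 leaves); pivot element 3/2.
Divide row 4 by 3/2; eliminate column x3 from the other rows.
After both pivots, the entry at constraint row 3, column x1 is 2/3.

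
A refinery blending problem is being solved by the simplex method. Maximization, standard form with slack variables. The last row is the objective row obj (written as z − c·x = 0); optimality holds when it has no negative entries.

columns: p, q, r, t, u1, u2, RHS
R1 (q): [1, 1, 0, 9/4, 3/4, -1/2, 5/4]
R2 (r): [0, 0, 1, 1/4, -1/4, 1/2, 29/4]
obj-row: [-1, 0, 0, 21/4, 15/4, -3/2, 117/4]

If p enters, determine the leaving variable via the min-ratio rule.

Column p entries and ratios — q: (5/4)/1 = 5/4; r: 0 ≤ 0, skip.
Smallest ratio is 5/4 in the row of q, so q leaves.

q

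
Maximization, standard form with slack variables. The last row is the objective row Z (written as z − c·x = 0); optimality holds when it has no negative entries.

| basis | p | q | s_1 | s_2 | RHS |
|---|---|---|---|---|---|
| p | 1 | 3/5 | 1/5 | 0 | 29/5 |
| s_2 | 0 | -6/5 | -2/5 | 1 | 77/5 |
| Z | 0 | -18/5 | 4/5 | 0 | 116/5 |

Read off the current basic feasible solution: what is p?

p is basic (row 1); its value is the RHS of that row, 29/5.

29/5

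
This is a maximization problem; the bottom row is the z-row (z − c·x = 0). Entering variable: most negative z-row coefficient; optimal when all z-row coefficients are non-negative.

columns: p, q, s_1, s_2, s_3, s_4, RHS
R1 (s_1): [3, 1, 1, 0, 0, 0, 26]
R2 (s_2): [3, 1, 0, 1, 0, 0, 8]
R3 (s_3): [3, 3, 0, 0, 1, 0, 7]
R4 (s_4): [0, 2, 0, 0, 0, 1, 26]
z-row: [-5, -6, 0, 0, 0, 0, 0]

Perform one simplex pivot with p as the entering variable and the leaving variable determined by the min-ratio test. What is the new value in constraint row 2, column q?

Ratio test on column p — row 1: 26/3 = 26/3; row 2: 8/3 = 8/3; row 3: 7/3 = 7/3; row 4: entry 0 ≤ 0. Minimum is 7/3 at row 3 (s_3 leaves); pivot element 3.
Divide row 3 by 3; eliminate column p from the other rows.
Row 2 update in column q: 1 − 3·1 = -2.

-2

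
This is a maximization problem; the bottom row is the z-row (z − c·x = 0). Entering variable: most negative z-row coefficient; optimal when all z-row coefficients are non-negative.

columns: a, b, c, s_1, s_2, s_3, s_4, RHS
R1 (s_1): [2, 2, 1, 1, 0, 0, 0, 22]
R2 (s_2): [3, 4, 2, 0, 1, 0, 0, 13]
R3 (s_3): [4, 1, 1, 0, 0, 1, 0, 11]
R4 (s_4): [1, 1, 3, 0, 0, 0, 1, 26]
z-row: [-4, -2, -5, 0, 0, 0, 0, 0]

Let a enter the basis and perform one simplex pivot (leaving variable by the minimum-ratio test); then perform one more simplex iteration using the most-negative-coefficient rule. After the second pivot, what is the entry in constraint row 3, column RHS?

Ratio test on column a — row 1: 22/2 = 11; row 2: 13/3 = 13/3; row 3: 11/4 = 11/4; row 4: 26/1 = 26. Minimum is 11/4 at row 3 (s_3 leaves); pivot element 4.
Divide row 3 by 4; eliminate column a from the other rows.
Second iteration: most negative z-row entry is -4 in column c, so c enters.
Ratio test on column c — row 1: (33/2)/(1/2) = 33; row 2: (19/4)/(5/4) = 19/5; row 3: (11/4)/(1/4) = 11; row 4: (93/4)/(11/4) = 93/11. Minimum is 19/5 at row 2 (s_2 leaves); pivot element 5/4.
Divide row 2 by 5/4; eliminate column c from the other rows.
After both pivots, the entry at constraint row 3, column RHS is 9/5.

9/5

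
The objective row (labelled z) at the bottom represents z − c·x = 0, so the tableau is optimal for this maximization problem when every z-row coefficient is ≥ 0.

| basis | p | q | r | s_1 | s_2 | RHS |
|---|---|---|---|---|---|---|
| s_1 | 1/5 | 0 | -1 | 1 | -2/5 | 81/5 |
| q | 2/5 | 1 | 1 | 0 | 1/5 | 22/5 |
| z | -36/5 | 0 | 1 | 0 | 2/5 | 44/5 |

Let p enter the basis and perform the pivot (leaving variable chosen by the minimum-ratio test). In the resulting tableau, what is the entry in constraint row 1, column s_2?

Ratio test on column p — row 1: (81/5)/(1/5) = 81; row 2: (22/5)/(2/5) = 11. Minimum is 11 at row 2 (q leaves); pivot element 2/5.
Divide row 2 by 2/5; eliminate column p from the other rows.
Row 1 update in column s_2: -2/5 − (1/5)·(1/2) = -1/2.

-1/2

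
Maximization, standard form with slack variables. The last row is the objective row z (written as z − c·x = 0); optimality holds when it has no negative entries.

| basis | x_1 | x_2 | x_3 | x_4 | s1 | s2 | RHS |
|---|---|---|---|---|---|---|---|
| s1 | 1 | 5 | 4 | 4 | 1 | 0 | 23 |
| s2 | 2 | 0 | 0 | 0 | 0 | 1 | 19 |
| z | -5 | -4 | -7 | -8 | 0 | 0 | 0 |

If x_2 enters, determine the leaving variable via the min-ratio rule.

Column x_2 entries and ratios — s1: 23/5 = 23/5; s2: 0 ≤ 0, skip.
Smallest ratio is 23/5 in the row of s1, so s1 leaves.

s1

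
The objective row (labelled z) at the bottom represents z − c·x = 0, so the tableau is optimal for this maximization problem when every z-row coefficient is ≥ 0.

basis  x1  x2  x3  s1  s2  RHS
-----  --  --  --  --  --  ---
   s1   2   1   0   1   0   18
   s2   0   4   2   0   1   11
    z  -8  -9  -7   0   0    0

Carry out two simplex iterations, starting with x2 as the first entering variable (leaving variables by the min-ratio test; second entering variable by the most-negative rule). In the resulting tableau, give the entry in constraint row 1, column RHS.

Ratio test on column x2 — row 1: 18/1 = 18; row 2: 11/4 = 11/4. Minimum is 11/4 at row 2 (s2 leaves); pivot element 4.
Divide row 2 by 4; eliminate column x2 from the other rows.
Second iteration: most negative z-row entry is -8 in column x1, so x1 enters.
Ratio test on column x1 — row 1: (61/4)/2 = 61/8; row 2: entry 0 ≤ 0. Minimum is 61/8 at row 1 (s1 leaves); pivot element 2.
Divide row 1 by 2; eliminate column x1 from the other rows.
After both pivots, the entry at constraint row 1, column RHS is 61/8.

61/8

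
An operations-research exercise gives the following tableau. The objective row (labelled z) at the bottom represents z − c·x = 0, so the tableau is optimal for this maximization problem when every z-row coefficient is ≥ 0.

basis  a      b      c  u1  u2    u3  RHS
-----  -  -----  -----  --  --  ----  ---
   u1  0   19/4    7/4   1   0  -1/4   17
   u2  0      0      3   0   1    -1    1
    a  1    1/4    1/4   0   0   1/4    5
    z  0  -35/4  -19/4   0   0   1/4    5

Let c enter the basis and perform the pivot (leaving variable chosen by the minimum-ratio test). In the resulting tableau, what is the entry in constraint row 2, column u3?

-1/3

Ratio test on column c — row 1: 17/(7/4) = 68/7; row 2: 1/3 = 1/3; row 3: 5/(1/4) = 20. Minimum is 1/3 at row 2 (u2 leaves); pivot element 3.
Divide row 2 by 3; eliminate column c from the other rows.
In the new row 2, the u3 entry is the old entry divided by the pivot: (-1)/3 = -1/3.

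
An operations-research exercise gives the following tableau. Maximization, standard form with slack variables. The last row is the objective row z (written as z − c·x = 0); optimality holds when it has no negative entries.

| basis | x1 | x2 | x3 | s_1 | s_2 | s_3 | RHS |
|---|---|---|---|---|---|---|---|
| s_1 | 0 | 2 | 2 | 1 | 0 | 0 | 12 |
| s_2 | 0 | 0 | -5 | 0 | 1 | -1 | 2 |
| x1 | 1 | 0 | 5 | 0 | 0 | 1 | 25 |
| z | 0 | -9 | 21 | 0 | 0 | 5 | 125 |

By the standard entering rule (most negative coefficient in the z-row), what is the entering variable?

x2

Negative z-row entries: x2: -9.
The most negative is -9 in column x2, so x2 enters.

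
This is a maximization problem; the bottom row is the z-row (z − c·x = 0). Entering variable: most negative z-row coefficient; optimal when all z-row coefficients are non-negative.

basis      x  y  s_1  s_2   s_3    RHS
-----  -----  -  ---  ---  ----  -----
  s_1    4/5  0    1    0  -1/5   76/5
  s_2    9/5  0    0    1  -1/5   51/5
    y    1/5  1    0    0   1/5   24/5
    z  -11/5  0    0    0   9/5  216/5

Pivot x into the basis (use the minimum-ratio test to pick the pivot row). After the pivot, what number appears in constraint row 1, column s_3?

Ratio test on column x — row 1: (76/5)/(4/5) = 19; row 2: (51/5)/(9/5) = 17/3; row 3: (24/5)/(1/5) = 24. Minimum is 17/3 at row 2 (s_2 leaves); pivot element 9/5.
Divide row 2 by 9/5; eliminate column x from the other rows.
Row 1 update in column s_3: -1/5 − (4/5)·(-1/9) = -1/9.

-1/9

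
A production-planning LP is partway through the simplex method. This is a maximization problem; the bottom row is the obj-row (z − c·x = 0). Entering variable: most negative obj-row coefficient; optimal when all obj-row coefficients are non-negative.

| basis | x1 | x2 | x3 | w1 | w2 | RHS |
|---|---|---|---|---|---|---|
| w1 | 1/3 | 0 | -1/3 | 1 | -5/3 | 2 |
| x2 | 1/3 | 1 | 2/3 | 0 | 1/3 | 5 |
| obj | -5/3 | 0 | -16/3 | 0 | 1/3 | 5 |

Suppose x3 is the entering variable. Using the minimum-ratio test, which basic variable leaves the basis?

x2

Column x3 entries and ratios — w1: -1/3 ≤ 0, skip; x2: 5/(2/3) = 15/2.
Smallest ratio is 15/2 in the row of x2, so x2 leaves.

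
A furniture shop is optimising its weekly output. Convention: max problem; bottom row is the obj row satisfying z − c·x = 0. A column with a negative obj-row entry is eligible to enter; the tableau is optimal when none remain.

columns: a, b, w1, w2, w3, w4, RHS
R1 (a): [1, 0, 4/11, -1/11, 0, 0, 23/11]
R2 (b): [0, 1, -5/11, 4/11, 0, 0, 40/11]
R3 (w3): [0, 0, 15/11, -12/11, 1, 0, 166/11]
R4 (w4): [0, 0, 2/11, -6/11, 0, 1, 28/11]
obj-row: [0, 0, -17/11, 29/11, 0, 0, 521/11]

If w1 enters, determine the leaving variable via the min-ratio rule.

Column w1 entries and ratios — a: (23/11)/(4/11) = 23/4; b: -5/11 ≤ 0, skip; w3: (166/11)/(15/11) = 166/15; w4: (28/11)/(2/11) = 14.
Smallest ratio is 23/4 in the row of a, so a leaves.

a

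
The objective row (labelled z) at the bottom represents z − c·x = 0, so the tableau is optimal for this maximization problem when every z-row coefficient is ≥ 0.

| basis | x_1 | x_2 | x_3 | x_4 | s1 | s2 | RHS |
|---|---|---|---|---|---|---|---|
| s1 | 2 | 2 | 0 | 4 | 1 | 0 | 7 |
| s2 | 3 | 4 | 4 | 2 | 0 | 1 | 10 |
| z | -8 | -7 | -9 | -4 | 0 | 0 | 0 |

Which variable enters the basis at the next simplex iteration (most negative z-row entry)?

Negative z-row entries: x_1: -8, x_2: -7, x_3: -9, x_4: -4.
The most negative is -9 in column x_3, so x_3 enters.

x_3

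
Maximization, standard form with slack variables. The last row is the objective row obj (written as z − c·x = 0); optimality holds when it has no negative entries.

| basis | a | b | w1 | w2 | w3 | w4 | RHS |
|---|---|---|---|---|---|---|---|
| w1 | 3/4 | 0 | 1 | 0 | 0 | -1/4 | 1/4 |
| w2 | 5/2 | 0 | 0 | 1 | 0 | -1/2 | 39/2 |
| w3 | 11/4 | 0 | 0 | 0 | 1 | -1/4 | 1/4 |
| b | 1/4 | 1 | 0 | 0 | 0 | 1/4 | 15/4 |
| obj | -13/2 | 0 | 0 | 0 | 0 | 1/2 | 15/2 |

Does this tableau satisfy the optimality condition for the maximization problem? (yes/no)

The obj-row has a negative entry -13/2 in column a, so it is not optimal.

no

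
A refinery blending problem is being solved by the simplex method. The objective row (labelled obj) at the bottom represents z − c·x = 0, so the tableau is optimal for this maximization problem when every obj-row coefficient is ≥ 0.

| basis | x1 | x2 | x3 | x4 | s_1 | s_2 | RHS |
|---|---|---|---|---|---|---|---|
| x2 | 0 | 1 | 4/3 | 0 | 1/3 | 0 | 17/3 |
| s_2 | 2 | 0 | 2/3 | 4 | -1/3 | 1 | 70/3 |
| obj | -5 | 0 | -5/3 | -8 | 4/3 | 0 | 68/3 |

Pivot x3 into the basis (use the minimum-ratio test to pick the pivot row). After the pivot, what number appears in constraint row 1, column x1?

Ratio test on column x3 — row 1: (17/3)/(4/3) = 17/4; row 2: (70/3)/(2/3) = 35. Minimum is 17/4 at row 1 (x2 leaves); pivot element 4/3.
Divide row 1 by 4/3; eliminate column x3 from the other rows.
In the new row 1, the x1 entry is the old entry divided by the pivot: 0/(4/3) = 0.

0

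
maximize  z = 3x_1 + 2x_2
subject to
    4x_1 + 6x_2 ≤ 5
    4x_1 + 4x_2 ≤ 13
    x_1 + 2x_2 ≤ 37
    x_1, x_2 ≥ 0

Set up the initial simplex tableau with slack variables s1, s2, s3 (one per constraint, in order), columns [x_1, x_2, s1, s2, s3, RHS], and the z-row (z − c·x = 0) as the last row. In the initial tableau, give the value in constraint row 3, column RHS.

The RHS of constraint 3 is b_3 = 37.

37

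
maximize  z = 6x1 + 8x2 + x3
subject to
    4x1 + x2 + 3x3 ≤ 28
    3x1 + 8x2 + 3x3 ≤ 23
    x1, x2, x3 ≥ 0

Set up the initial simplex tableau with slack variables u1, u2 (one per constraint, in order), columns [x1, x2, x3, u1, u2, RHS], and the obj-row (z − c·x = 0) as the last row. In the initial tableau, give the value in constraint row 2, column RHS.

The RHS of constraint 2 is b_2 = 23.

23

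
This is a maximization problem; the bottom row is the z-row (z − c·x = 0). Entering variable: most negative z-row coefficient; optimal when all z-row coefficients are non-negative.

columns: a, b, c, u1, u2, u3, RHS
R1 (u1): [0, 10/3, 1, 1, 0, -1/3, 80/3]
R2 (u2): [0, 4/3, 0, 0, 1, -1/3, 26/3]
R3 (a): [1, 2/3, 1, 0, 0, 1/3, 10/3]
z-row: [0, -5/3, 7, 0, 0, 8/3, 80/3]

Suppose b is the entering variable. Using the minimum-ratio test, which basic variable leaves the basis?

Column b entries and ratios — u1: (80/3)/(10/3) = 8; u2: (26/3)/(4/3) = 13/2; a: (10/3)/(2/3) = 5.
Smallest ratio is 5 in the row of a, so a leaves.

a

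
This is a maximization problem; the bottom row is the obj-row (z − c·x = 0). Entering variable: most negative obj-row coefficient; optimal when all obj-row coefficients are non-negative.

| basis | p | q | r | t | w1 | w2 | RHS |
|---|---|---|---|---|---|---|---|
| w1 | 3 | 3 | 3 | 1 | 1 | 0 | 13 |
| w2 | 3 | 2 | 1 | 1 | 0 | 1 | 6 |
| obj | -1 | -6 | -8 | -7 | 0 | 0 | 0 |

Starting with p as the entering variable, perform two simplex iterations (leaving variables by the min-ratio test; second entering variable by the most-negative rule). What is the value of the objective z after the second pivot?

Ratio test on column p — row 1: 13/3 = 13/3; row 2: 6/3 = 2. Minimum is 2 at row 2 (w2 leaves); pivot element 3.
Pivot on row 2; the obj-row RHS becomes 0 − (-1)·2 = 2.
Next entering variable (most negative obj-row entry -23/3): r.
Ratio test on column r — row 1: 7/2 = 7/2; row 2: 2/(1/3) = 6. Minimum is 7/2 at row 1 (w1 leaves); pivot element 2.
After the second pivot the obj-row RHS is 2 − (-23/3)·(7/2) = 173/6.

173/6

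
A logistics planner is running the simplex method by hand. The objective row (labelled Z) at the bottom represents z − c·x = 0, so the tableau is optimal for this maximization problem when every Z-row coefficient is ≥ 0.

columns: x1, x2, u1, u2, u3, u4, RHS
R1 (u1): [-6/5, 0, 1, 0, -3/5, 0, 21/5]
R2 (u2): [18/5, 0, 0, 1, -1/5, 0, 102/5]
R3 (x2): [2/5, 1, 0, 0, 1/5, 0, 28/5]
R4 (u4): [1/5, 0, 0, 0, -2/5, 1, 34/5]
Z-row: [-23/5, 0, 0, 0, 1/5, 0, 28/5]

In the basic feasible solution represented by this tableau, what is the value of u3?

u3 is not in the basis, so in the current basic feasible solution u3 = 0.

0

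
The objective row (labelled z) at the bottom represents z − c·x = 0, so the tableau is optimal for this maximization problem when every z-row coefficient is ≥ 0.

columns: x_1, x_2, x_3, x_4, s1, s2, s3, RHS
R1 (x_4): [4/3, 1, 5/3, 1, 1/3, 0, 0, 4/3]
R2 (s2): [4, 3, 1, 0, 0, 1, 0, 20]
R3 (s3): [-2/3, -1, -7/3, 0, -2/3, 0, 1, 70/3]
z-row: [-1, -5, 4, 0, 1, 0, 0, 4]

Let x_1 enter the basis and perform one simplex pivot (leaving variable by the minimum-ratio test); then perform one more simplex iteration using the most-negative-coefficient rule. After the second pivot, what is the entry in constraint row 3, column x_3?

-2/3

Ratio test on column x_1 — row 1: (4/3)/(4/3) = 1; row 2: 20/4 = 5; row 3: entry -2/3 ≤ 0. Minimum is 1 at row 1 (x_4 leaves); pivot element 4/3.
Divide row 1 by 4/3; eliminate column x_1 from the other rows.
Second iteration: most negative z-row entry is -17/4 in column x_2, so x_2 enters.
Ratio test on column x_2 — row 1: 1/(3/4) = 4/3; row 2: entry 0 ≤ 0; row 3: entry -1/2 ≤ 0. Minimum is 4/3 at row 1 (x_1 leaves); pivot element 3/4.
Divide row 1 by 3/4; eliminate column x_2 from the other rows.
After both pivots, the entry at constraint row 3, column x_3 is -2/3.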